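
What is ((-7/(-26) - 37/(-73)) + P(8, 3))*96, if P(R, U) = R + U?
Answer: 1072848/949 ≈ 1130.5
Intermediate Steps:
((-7/(-26) - 37/(-73)) + P(8, 3))*96 = ((-7/(-26) - 37/(-73)) + (8 + 3))*96 = ((-7*(-1/26) - 37*(-1/73)) + 11)*96 = ((7/26 + 37/73) + 11)*96 = (1473/1898 + 11)*96 = (22351/1898)*96 = 1072848/949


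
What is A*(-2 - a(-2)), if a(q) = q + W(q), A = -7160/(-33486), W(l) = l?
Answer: 7160/16743 ≈ 0.42764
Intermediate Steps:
A = 3580/16743 (A = -7160*(-1/33486) = 3580/16743 ≈ 0.21382)
a(q) = 2*q (a(q) = q + q = 2*q)
A*(-2 - a(-2)) = 3580*(-2 - 2*(-2))/16743 = 3580*(-2 - 1*(-4))/16743 = 3580*(-2 + 4)/16743 = (3580/16743)*2 = 7160/16743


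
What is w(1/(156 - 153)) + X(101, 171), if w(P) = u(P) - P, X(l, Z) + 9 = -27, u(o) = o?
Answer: -36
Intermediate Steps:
X(l, Z) = -36 (X(l, Z) = -9 - 27 = -36)
w(P) = 0 (w(P) = P - P = 0)
w(1/(156 - 153)) + X(101, 171) = 0 - 36 = -36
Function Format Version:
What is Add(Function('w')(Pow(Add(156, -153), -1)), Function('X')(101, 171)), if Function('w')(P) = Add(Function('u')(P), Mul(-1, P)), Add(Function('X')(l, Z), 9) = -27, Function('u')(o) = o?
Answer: -36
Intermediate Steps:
Function('X')(l, Z) = -36 (Function('X')(l, Z) = Add(-9, -27) = -36)
Function('w')(P) = 0 (Function('w')(P) = Add(P, Mul(-1, P)) = 0)
Add(Function('w')(Pow(Add(156, -153), -1)), Function('X')(101, 171)) = Add(0, -36) = -36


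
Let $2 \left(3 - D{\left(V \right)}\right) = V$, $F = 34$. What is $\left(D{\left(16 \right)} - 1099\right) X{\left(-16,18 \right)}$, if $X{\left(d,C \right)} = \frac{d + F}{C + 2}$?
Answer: $- \frac{4968}{5} \approx -993.6$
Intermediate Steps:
$X{\left(d,C \right)} = \frac{34 + d}{2 + C}$ ($X{\left(d,C \right)} = \frac{d + 34}{C + 2} = \frac{34 + d}{2 + C}$)
$D{\left(V \right)} = 3 - \frac{V}{2}$
$\left(D{\left(16 \right)} - 1099\right) X{\left(-16,18 \right)} = \left(\left(3 - 8\right) - 1099\right) \frac{34 - 16}{2 + 18} = \left(\left(3 - 8\right) - 1099\right) \frac{1}{20} \cdot 18 = \left(-5 - 1099\right) \frac{1}{20} \cdot 18 = \left(-1104\right) \frac{9}{10} = - \frac{4968}{5}$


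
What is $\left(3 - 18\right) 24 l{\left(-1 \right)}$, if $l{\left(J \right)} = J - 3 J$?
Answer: $-720$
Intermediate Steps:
$l{\left(J \right)} = - 2 J$
$\left(3 - 18\right) 24 l{\left(-1 \right)} = \left(3 - 18\right) 24 \left(\left(-2\right) \left(-1\right)\right) = \left(3 - 18\right) 24 \cdot 2 = \left(-15\right) 24 \cdot 2 = \left(-360\right) 2 = -720$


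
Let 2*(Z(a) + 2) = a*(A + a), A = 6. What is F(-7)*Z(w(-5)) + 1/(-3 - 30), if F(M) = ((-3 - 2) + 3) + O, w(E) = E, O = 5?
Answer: -893/66 ≈ -13.530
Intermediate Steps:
Z(a) = -2 + a*(6 + a)/2 (Z(a) = -2 + (a*(6 + a))/2 = -2 + a*(6 + a)/2)
F(M) = 3 (F(M) = ((-3 - 2) + 3) + 5 = (-5 + 3) + 5 = -2 + 5 = 3)
F(-7)*Z(w(-5)) + 1/(-3 - 30) = 3*(-2 + (½)*(-5)² + 3*(-5)) + 1/(-3 - 30) = 3*(-2 + (½)*25 - 15) + 1/(-33) = 3*(-2 + 25/2 - 15) - 1/33 = 3*(-9/2) - 1/33 = -27/2 - 1/33 = -893/66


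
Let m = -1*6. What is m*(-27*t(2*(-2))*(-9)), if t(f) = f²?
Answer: -23328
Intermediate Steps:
m = -6
m*(-27*t(2*(-2))*(-9)) = -6*(-27*(2*(-2))²)*(-9) = -6*(-27*(-4)²)*(-9) = -6*(-27*16)*(-9) = -(-2592)*(-9) = -6*3888 = -23328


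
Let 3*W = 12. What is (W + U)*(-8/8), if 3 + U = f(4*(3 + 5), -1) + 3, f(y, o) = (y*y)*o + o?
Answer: 1021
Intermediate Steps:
W = 4 (W = (⅓)*12 = 4)
f(y, o) = o + o*y² (f(y, o) = y²*o + o = o*y² + o = o + o*y²)
U = -1025 (U = -3 + (-(1 + (4*(3 + 5))²) + 3) = -3 + (-(1 + (4*8)²) + 3) = -3 + (-(1 + 32²) + 3) = -3 + (-(1 + 1024) + 3) = -3 + (-1*1025 + 3) = -3 + (-1025 + 3) = -3 - 1022 = -1025)
(W + U)*(-8/8) = (4 - 1025)*(-8/8) = -(-8168)/8 = -1021*(-1) = 1021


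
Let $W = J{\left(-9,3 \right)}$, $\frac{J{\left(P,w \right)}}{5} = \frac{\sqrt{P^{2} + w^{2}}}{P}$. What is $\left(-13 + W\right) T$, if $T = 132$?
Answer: $-1716 - 220 \sqrt{10} \approx -2411.7$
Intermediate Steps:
$J{\left(P,w \right)} = \frac{5 \sqrt{P^{2} + w^{2}}}{P}$ ($J{\left(P,w \right)} = 5 \frac{\sqrt{P^{2} + w^{2}}}{P} = \frac{5 \sqrt{P^{2} + w^{2}}}{P}$)
$W = - \frac{5 \sqrt{10}}{3}$ ($W = \frac{5 \sqrt{\left(-9\right)^{2} + 3^{2}}}{-9} = 5 \left(- \frac{1}{9}\right) \sqrt{81 + 9} = 5 \left(- \frac{1}{9}\right) \sqrt{90} = 5 \left(- \frac{1}{9}\right) 3 \sqrt{10} = - \frac{5 \sqrt{10}}{3} \approx -5.2705$)
$\left(-13 + W\right) T = \left(-13 - \frac{5 \sqrt{10}}{3}\right) 132 = -1716 - 220 \sqrt{10}$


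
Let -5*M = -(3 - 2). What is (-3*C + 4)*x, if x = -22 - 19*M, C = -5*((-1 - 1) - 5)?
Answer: 13029/5 ≈ 2605.8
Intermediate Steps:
M = ⅕ (M = -(-1)*(3 - 2)/5 = -(-1)/5 = -⅕*(-1) = ⅕ ≈ 0.20000)
C = 35 (C = -5*(-2 - 5) = -5*(-7) = 35)
x = -129/5 (x = -22 - 19*⅕ = -22 - 19/5 = -129/5 ≈ -25.800)
(-3*C + 4)*x = (-3*35 + 4)*(-129/5) = (-105 + 4)*(-129/5) = -101*(-129/5) = 13029/5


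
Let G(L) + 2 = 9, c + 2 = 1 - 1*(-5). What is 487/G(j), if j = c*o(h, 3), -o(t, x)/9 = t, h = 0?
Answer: 487/7 ≈ 69.571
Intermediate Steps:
c = 4 (c = -2 + (1 - 1*(-5)) = -2 + (1 + 5) = -2 + 6 = 4)
o(t, x) = -9*t
j = 0 (j = 4*(-9*0) = 4*0 = 0)
G(L) = 7 (G(L) = -2 + 9 = 7)
487/G(j) = 487/7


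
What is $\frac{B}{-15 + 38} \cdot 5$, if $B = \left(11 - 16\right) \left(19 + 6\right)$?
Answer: $- \frac{625}{23} \approx -27.174$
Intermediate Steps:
$B = -125$ ($B = \left(-5\right) 25 = -125$)
$\frac{B}{-15 + 38} \cdot 5 = \frac{1}{-15 + 38} \left(-125\right) 5 = \frac{1}{23} \left(-125\right) 5 = \left(- \frac{125}{23}\right) 5 = - \frac{625}{23}$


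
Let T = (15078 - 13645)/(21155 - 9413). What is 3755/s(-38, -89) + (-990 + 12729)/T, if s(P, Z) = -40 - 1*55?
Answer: 2617871239/27227 ≈ 96150.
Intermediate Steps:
s(P, Z) = -95 (s(P, Z) = -40 - 55 = -95)
T = 1433/11742 ≈ 0.12204
3755/s(-38, -89) + (-990 + 12729)/T = 3755/(-95) + (-990 + 12729)/(1433/11742) = 3755*(-1/95) + 11739*(11742/1433) = -751/19 + 137839338/1433 = 2617871239/27227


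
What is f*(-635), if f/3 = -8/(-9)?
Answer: -5080/3 ≈ -1693.3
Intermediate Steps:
f = 8/3 (f = 3*(-8/(-9)) = 3*(-8*(-⅑)) = 3*(8/9) = 8/3 ≈ 2.6667)
f*(-635) = (8/3)*(-635) = -5080/3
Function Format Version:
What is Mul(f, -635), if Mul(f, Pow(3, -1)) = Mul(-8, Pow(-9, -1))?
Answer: Rational(-5080, 3) ≈ -1693.3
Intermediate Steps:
f = Rational(8, 3) (f = Mul(3, Mul(-8, Pow(-9, -1))) = Mul(3, Mul(-8, Rational(-1, 9))) = Mul(3, Rational(8, 9)) = Rational(8, 3) ≈ 2.6667)
Mul(f, -635) = Mul(Rational(8, 3), -635) = Rational(-5080, 3)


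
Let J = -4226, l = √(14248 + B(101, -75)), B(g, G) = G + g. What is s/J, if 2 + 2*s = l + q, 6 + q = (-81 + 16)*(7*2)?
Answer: 459/4226 - 3*√1586/8452 ≈ 0.094478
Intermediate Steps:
l = 3*√1586 (l = √(14248 + (-75 + 101)) = √(14248 + 26) = √14274 = 3*√1586 ≈ 119.47)
q = -916 (q = -6 + (-81 + 16)*(7*2) = -6 - 65*14 = -6 - 910 = -916)
s = -459 + 3*√1586/2 (s = -1 + (3*√1586 - 916)/2 = -1 + (-916 + 3*√1586)/2 = -1 + (-458 + 3*√1586/2) = -459 + 3*√1586/2 ≈ -399.26)
s/J = (-459 + 3*√1586/2)/(-4226) = (-459 + 3*√1586/2)*(-1/4226) = 459/4226 - 3*√1586/8452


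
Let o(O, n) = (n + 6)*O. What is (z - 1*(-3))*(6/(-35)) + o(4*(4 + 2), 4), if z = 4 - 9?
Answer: 8412/35 ≈ 240.34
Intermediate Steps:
z = -5
o(O, n) = O*(6 + n) (o(O, n) = (6 + n)*O = O*(6 + n))
(z - 1*(-3))*(6/(-35)) + o(4*(4 + 2), 4) = (-5 - 1*(-3))*(6/(-35)) + (4*(4 + 2))*(6 + 4) = (-5 + 3)*(6*(-1/35)) + (4*6)*10 = -2*(-6/35) + 24*10 = 12/35 + 240 = 8412/35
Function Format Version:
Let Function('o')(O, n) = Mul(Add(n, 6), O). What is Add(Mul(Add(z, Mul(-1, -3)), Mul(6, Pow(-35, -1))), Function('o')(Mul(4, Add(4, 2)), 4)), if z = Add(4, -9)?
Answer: Rational(8412, 35) ≈ 240.34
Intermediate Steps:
z = -5
Function('o')(O, n) = Mul(O, Add(6, n)) (Function('o')(O, n) = Mul(Add(6, n), O) = Mul(O, Add(6, n)))
Add(Mul(Add(z, Mul(-1, -3)), Mul(6, Pow(-35, -1))), Function('o')(Mul(4, Add(4, 2)), 4)) = Add(Mul(Add(-5, Mul(-1, -3)), Mul(6, Pow(-35, -1))), Mul(Mul(4, Add(4, 2)), Add(6, 4))) = Add(Mul(Add(-5, 3), Mul(6, Rational(-1, 35))), Mul(Mul(4, 6), 10)) = Add(Mul(-2, Rational(-6, 35)), Mul(24, 10)) = Add(Rational(12, 35), 240) = Rational(8412, 35)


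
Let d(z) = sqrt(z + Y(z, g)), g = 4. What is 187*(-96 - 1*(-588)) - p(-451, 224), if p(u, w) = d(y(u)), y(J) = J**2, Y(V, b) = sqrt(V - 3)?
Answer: 92004 - sqrt(203401 + sqrt(203398)) ≈ 91553.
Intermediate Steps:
Y(V, b) = sqrt(-3 + V)
d(z) = sqrt(z + sqrt(-3 + z))
p(u, w) = sqrt(u**2 + sqrt(-3 + u**2))
187*(-96 - 1*(-588)) - p(-451, 224) = 187*(-96 - 1*(-588)) - sqrt((-451)**2 + sqrt(-3 + (-451)**2)) = 187*(-96 + 588) - sqrt(203401 + sqrt(-3 + 203401)) = 187*492 - sqrt(203401 + sqrt(203398)) = 92004 - sqrt(203401 + sqrt(203398))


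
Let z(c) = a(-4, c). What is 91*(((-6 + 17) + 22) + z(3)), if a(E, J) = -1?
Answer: 2912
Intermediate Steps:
z(c) = -1
91*(((-6 + 17) + 22) + z(3)) = 91*(((-6 + 17) + 22) - 1) = 91*((11 + 22) - 1) = 91*(33 - 1) = 91*32 = 2912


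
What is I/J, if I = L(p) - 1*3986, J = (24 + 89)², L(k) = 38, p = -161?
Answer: -3948/12769 ≈ -0.30919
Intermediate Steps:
J = 12769 (J = 113² = 12769)
I = -3948 (I = 38 - 1*3986 = 38 - 3986 = -3948)
I/J = -3948/12769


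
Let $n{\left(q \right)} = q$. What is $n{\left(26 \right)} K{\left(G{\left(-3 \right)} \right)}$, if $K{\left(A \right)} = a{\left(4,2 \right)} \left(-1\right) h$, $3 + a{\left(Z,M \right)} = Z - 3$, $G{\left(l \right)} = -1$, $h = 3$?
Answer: $156$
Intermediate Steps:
$a{\left(Z,M \right)} = -6 + Z$ ($a{\left(Z,M \right)} = -3 + \left(Z - 3\right) = -3 + \left(-3 + Z\right) = -6 + Z$)
$K{\left(A \right)} = 6$ ($K{\left(A \right)} = \left(-6 + 4\right) \left(-1\right) 3 = \left(-2\right) \left(-1\right) 3 = 2 \cdot 3 = 6$)
$n{\left(26 \right)} K{\left(G{\left(-3 \right)} \right)} = 26 \cdot 6 = 156$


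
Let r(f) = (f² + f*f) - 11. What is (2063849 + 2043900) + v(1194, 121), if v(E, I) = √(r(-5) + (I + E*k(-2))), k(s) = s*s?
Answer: 4107749 + 2*√1234 ≈ 4.1078e+6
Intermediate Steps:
k(s) = s²
r(f) = -11 + 2*f² (r(f) = (f² + f²) - 11 = 2*f² - 11 = -11 + 2*f²)
v(E, I) = √(39 + I + 4*E) (v(E, I) = √((-11 + 2*(-5)²) + (I + E*(-2)²)) = √((-11 + 2*25) + (I + E*4)) = √((-11 + 50) + (I + 4*E)) = √(39 + (I + 4*E)) = √(39 + I + 4*E))
(2063849 + 2043900) + v(1194, 121) = (2063849 + 2043900) + √(39 + 121 + 4*1194) = 4107749 + √(39 + 121 + 4776) = 4107749 + √4936 = 4107749 + 2*√1234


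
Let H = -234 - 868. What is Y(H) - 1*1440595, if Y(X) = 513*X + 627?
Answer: -2005294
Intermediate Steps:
H = -1102
Y(X) = 627 + 513*X
Y(H) - 1*1440595 = (627 + 513*(-1102)) - 1*1440595 = (627 - 565326) - 1440595 = -564699 - 1440595 = -2005294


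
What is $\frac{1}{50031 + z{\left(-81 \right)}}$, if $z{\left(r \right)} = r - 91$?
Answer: $\frac{1}{49859} \approx 2.0057 \cdot 10^{-5}$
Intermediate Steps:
$z{\left(r \right)} = -91 + r$ ($z{\left(r \right)} = r - 91 = -91 + r$)
$\frac{1}{50031 + z{\left(-81 \right)}} = \frac{1}{50031 - 172} = \frac{1}{49859}$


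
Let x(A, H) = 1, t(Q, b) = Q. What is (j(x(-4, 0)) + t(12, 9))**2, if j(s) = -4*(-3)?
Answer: 576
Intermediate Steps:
j(s) = 12
(j(x(-4, 0)) + t(12, 9))**2 = (12 + 12)**2 = 24**2 = 576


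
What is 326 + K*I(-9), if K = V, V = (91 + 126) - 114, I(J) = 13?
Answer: 1665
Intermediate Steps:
V = 103 (V = 217 - 114 = 103)
K = 103
326 + K*I(-9) = 326 + 103*13 = 326 + 1339 = 1665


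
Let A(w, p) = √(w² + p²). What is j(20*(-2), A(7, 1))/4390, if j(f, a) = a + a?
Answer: √2/439 ≈ 0.0032214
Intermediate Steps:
A(w, p) = √(p² + w²)
j(f, a) = 2*a
j(20*(-2), A(7, 1))/4390 = (2*√(1² + 7²))/4390 = (2*√(1 + 49))*(1/4390) = (2*√50)*(1/4390) = (2*(5*√2))*(1/4390) = (10*√2)*(1/4390) = √2/439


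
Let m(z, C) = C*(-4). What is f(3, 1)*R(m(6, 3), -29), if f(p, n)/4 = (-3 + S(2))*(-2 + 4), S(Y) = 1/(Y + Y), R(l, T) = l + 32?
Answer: -440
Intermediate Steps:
m(z, C) = -4*C
R(l, T) = 32 + l
S(Y) = 1/(2*Y)
f(p, n) = -22 (f(p, n) = 4*((-3 + (½)/2)*(-2 + 4)) = 4*((-3 + (½)*(½))*2) = 4*((-3 + ¼)*2) = 4*(-11/4*2) = 4*(-11/2) = -22)
f(3, 1)*R(m(6, 3), -29) = -22*(32 - 4*3) = -22*(32 - 12) = -22*20 = -440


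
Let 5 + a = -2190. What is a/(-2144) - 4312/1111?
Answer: -618753/216544 ≈ -2.8574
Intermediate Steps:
a = -2195 (a = -5 - 2190 = -2195)
a/(-2144) - 4312/1111 = -2195/(-2144) - 4312/1111 = -2195*(-1/2144) - 4312*1/1111 = 2195/2144 - 392/101 = -618753/216544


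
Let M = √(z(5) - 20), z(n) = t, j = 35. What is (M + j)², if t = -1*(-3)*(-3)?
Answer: (35 + I*√29)² ≈ 1196.0 + 376.96*I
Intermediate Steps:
t = -9 (t = 3*(-3) = -9)
z(n) = -9
M = I*√29 (M = √(-9 - 20) = √(-29) = I*√29 ≈ 5.3852*I)
(M + j)² = (I*√29 + 35)² = (35 + I*√29)²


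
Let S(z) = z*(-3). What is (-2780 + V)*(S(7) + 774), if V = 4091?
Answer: 987183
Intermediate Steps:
S(z) = -3*z
(-2780 + V)*(S(7) + 774) = (-2780 + 4091)*(-3*7 + 774) = 1311*(-21 + 774) = 1311*753 = 987183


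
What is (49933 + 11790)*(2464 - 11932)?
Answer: -584393364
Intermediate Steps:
(49933 + 11790)*(2464 - 11932) = 61723*(-9468) = -584393364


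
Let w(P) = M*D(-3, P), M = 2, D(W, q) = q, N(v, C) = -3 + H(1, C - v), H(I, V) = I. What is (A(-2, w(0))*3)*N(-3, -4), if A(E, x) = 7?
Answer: -42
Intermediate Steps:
N(v, C) = -2 (N(v, C) = -3 + 1 = -2)
w(P) = 2*P
(A(-2, w(0))*3)*N(-3, -4) = (7*3)*(-2) = 21*(-2) = -42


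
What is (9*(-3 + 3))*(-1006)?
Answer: 0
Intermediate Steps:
(9*(-3 + 3))*(-1006) = (9*0)*(-1006) = 0*(-1006) = 0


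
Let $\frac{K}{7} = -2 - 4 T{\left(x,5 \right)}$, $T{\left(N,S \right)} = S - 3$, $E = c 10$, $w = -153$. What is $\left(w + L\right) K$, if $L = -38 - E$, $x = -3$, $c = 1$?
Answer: $14070$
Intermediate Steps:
$E = 10$ ($E = 1 \cdot 10 = 10$)
$T{\left(N,S \right)} = -3 + S$
$K = -70$ ($K = 7 \left(-2 - 4 \left(-3 + 5\right)\right) = 7 \left(-2 - 8\right) = 7 \left(-10\right) = -70$)
$L = -48$ ($L = -38 - 10 = -48$)
$\left(w + L\right) K = \left(-153 - 48\right) \left(-70\right) = \left(-201\right) \left(-70\right) = 14070$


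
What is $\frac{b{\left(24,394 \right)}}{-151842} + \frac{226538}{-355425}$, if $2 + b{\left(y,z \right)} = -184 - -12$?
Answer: $- \frac{5722689841}{8994740475} \approx -0.63623$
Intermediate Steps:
$b{\left(y,z \right)} = -174$ ($b{\left(y,z \right)} = -2 - 172 = -174$)
$\frac{b{\left(24,394 \right)}}{-151842} + \frac{226538}{-355425} = - \frac{174}{-151842} + \frac{226538}{-355425} = \left(-174\right) \left(- \frac{1}{151842}\right) + 226538 \left(- \frac{1}{355425}\right) = \frac{29}{25307} - \frac{226538}{355425} = - \frac{5722689841}{8994740475}$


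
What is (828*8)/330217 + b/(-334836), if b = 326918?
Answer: -52867963771/55284269706 ≈ -0.95629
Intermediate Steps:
(828*8)/330217 + b/(-334836) = (828*8)/330217 + 326918/(-334836) = 6624*(1/330217) + 326918*(-1/334836) = 6624/330217 - 163459/167418 = -52867963771/55284269706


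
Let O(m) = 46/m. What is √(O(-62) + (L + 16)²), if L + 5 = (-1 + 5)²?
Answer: 4*√43741/31 ≈ 26.986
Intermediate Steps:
L = 11 (L = -5 + (-1 + 5)² = -5 + 4² = -5 + 16 = 11)
√(O(-62) + (L + 16)²) = √(46/(-62) + (11 + 16)²) = √(46*(-1/62) + 27²) = √(-23/31 + 729) = √(22576/31) = 4*√43741/31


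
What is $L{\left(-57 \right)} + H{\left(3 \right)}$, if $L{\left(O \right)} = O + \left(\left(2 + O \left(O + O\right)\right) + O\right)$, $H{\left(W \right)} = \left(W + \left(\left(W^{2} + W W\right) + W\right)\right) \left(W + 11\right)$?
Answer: $6722$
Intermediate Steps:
$H{\left(W \right)} = \left(11 + W\right) \left(2 W + 2 W^{2}\right)$ ($H{\left(W \right)} = \left(W + \left(\left(W^{2} + W^{2}\right) + W\right)\right) \left(11 + W\right) = \left(W + \left(2 W^{2} + W\right)\right) \left(11 + W\right) = \left(W + \left(W + 2 W^{2}\right)\right) \left(11 + W\right) = \left(2 W + 2 W^{2}\right) \left(11 + W\right) = \left(11 + W\right) \left(2 W + 2 W^{2}\right)$)
$L{\left(O \right)} = 2 + 2 O + 2 O^{2}$ ($L{\left(O \right)} = O + \left(\left(2 + O 2 O\right) + O\right) = O + \left(\left(2 + 2 O^{2}\right) + O\right) = O + \left(2 + O + 2 O^{2}\right) = 2 + 2 O + 2 O^{2}$)
$L{\left(-57 \right)} + H{\left(3 \right)} = \left(2 + 2 \left(-57\right) + 2 \left(-57\right)^{2}\right) + 2 \cdot 3 \left(11 + 3^{2} + 12 \cdot 3\right) = \left(2 - 114 + 2 \cdot 3249\right) + 2 \cdot 3 \left(11 + 9 + 36\right) = \left(2 - 114 + 6498\right) + 2 \cdot 3 \cdot 56 = 6386 + 336 = 6722$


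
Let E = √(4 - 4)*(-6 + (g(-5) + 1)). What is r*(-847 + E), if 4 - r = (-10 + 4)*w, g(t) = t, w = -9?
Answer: 42350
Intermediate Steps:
r = -50 (r = 4 - (-10 + 4)*(-9) = 4 - (-6)*(-9) = 4 - 1*54 = 4 - 54 = -50)
E = 0 (E = √(4 - 4)*(-6 + (-5 + 1)) = √0*(-6 - 4) = 0*(-10) = 0)
r*(-847 + E) = -50*(-847 + 0) = -50*(-847) = 42350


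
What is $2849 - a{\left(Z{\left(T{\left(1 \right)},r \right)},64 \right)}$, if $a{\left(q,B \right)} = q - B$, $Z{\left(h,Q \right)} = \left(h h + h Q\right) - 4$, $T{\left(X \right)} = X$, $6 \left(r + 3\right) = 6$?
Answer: $2918$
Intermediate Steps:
$r = -2$ ($r = -3 + \frac{1}{6} \cdot 6 = -3 + 1 = -2$)
$Z{\left(h,Q \right)} = -4 + h^{2} + Q h$ ($Z{\left(h,Q \right)} = \left(h^{2} + Q h\right) - 4 = -4 + h^{2} + Q h$)
$2849 - a{\left(Z{\left(T{\left(1 \right)},r \right)},64 \right)} = 2849 - \left(\left(-4 + 1^{2} - 2\right) - 64\right) = 2849 - \left(\left(-4 + 1 - 2\right) - 64\right) = 2849 - \left(-5 - 64\right) = 2849 - -69 = 2849 + 69 = 2918$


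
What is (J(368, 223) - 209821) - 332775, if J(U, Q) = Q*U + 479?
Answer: -460053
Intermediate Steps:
J(U, Q) = 479 + Q*U
(J(368, 223) - 209821) - 332775 = ((479 + 223*368) - 209821) - 332775 = ((479 + 82064) - 209821) - 332775 = (82543 - 209821) - 332775 = -127278 - 332775 = -460053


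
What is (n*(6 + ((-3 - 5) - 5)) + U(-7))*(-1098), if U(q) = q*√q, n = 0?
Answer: 7686*I*√7 ≈ 20335.0*I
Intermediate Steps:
U(q) = q^(3/2)
(n*(6 + ((-3 - 5) - 5)) + U(-7))*(-1098) = (0*(6 + ((-3 - 5) - 5)) + (-7)^(3/2))*(-1098) = (0*(6 + (-8 - 5)) - 7*I*√7)*(-1098) = (0*(6 - 13) - 7*I*√7)*(-1098) = (0*(-7) - 7*I*√7)*(-1098) = (0 - 7*I*√7)*(-1098) = -7*I*√7*(-1098) = 7686*I*√7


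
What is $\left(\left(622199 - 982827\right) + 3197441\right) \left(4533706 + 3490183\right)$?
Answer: $22762272625757$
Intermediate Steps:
$\left(\left(622199 - 982827\right) + 3197441\right) \left(4533706 + 3490183\right) = \left(-360628 + 3197441\right) 8023889 = 2836813 \cdot 8023889 = 22762272625757$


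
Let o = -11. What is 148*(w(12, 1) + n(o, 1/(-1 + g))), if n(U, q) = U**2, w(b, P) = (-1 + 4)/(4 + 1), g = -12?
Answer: 89984/5 ≈ 17997.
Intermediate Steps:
w(b, P) = 3/5
148*(w(12, 1) + n(o, 1/(-1 + g))) = 148*(3/5 + (-11)**2) = 148*(3/5 + 121) = 148*(608/5) = 89984/5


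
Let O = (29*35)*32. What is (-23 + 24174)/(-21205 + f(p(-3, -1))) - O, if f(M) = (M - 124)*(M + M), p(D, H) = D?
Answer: -664012791/20443 ≈ -32481.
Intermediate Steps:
O = 32480 (O = 1015*32 = 32480)
f(M) = 2*M*(-124 + M) (f(M) = (-124 + M)*(2*M) = 2*M*(-124 + M))
(-23 + 24174)/(-21205 + f(p(-3, -1))) - O = (-23 + 24174)/(-21205 + 2*(-3)*(-124 - 3)) - 1*32480 = 24151/(-21205 + 2*(-3)*(-127)) - 32480 = 24151/(-21205 + 762) - 32480 = 24151/(-20443) - 32480 = 24151*(-1/20443) - 32480 = -24151/20443 - 32480 = -664012791/20443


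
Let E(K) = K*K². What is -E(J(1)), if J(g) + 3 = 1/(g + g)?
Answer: 125/8 ≈ 15.625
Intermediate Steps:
J(g) = -3 + 1/(2*g) (J(g) = -3 + 1/(g + g) = -3 + 1/(2*g))
E(K) = K³
-E(J(1)) = -(-3 + (½)/1)³ = -(-3 + (½)*1)³ = -(-3 + ½)³ = -(-5/2)³ = -1*(-125/8) = 125/8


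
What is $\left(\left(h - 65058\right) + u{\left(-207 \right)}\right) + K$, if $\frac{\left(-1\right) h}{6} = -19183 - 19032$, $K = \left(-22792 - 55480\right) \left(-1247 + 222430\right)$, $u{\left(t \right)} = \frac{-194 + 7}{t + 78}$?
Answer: $- \frac{2233283028989}{129} \approx -1.7312 \cdot 10^{10}$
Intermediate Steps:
$u{\left(t \right)} = - \frac{187}{78 + t}$
$K = -17312435776$ ($K = \left(-78272\right) 221183 = -17312435776$)
$h = 229290$ ($h = - 6 \left(-19183 - 19032\right) = \left(-6\right) \left(-38215\right) = 229290$)
$\left(\left(h - 65058\right) + u{\left(-207 \right)}\right) + K = \left(\left(229290 - 65058\right) - \frac{187}{78 - 207}\right) - 17312435776 = \left(164232 - \frac{187}{-129}\right) - 17312435776 = \left(164232 - - \frac{187}{129}\right) - 17312435776 = \left(164232 + \frac{187}{129}\right) - 17312435776 = \frac{21186115}{129} - 17312435776 = - \frac{2233283028989}{129}$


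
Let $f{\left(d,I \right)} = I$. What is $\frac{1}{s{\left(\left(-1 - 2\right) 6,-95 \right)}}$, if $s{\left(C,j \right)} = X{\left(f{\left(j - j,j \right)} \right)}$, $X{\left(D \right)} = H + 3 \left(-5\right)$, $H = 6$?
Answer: $- \frac{1}{9} \approx -0.11111$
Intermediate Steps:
$X{\left(D \right)} = -9$ ($X{\left(D \right)} = 6 + 3 \left(-5\right) = 6 - 15 = -9$)
$s{\left(C,j \right)} = -9$
$\frac{1}{s{\left(\left(-1 - 2\right) 6,-95 \right)}} = \frac{1}{-9} = - \frac{1}{9}$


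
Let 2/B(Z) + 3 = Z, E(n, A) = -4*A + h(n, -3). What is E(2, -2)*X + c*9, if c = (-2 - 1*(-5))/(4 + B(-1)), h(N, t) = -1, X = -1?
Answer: 5/7 ≈ 0.71429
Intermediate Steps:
E(n, A) = -1 - 4*A (E(n, A) = -4*A - 1 = -1 - 4*A)
B(Z) = 2/(-3 + Z)
c = 6/7 (c = (-2 - 1*(-5))/(4 + 2/(-3 - 1)) = (-2 + 5)/(4 + 2/(-4)) = 3/(4 + 2*(-¼)) = 3/(4 - ½) = 3/(7/2) = 3*(2/7) = 6/7 ≈ 0.85714)
E(2, -2)*X + c*9 = (-1 - 4*(-2))*(-1) + (6/7)*9 = (-1 + 8)*(-1) + 54/7 = 7*(-1) + 54/7 = -7 + 54/7 = 5/7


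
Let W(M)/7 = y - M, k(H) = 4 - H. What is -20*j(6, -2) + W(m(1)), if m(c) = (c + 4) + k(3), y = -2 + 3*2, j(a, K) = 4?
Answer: -94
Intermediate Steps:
y = 4 (y = -2 + 6 = 4)
m(c) = 5 + c (m(c) = (c + 4) + (4 - 1*3) = (4 + c) + (4 - 3) = (4 + c) + 1 = 5 + c)
W(M) = 28 - 7*M (W(M) = 7*(4 - M) = 28 - 7*M)
-20*j(6, -2) + W(m(1)) = -20*4 + (28 - 7*(5 + 1)) = -80 + (28 - 7*6) = -80 + (28 - 42) = -80 - 14 = -94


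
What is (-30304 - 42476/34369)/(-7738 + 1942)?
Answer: 86796721/16600227 ≈ 5.2286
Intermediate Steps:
(-30304 - 42476/34369)/(-7738 + 1942) = (-30304 - 42476*1/34369)/(-5796) = (-30304 - 42476/34369)*(-1/5796) = -1041560652/34369*(-1/5796) = 86796721/16600227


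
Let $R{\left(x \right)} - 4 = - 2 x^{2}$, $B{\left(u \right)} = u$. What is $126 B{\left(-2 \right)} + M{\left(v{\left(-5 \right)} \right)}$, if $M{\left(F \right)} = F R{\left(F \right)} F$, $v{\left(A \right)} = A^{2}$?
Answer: $-779002$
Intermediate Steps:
$R{\left(x \right)} = 4 - 2 x^{2}$
$M{\left(F \right)} = F^{2} \left(4 - 2 F^{2}\right)$ ($M{\left(F \right)} = F \left(4 - 2 F^{2}\right) F = F^{2} \left(4 - 2 F^{2}\right)$)
$126 B{\left(-2 \right)} + M{\left(v{\left(-5 \right)} \right)} = 126 \left(-2\right) + 2 \left(\left(-5\right)^{2}\right)^{2} \left(2 - \left(\left(-5\right)^{2}\right)^{2}\right) = -252 + 2 \cdot 25^{2} \left(2 - 25^{2}\right) = -252 + 2 \cdot 625 \left(2 - 625\right) = -252 + 2 \cdot 625 \left(-623\right) = -252 - 778750 = -779002$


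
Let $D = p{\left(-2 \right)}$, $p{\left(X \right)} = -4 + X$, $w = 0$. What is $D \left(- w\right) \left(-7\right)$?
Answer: $0$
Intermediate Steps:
$D = -6$ ($D = -4 - 2 = -6$)
$D \left(- w\right) \left(-7\right) = - 6 \left(\left(-1\right) 0\right) \left(-7\right) = \left(-6\right) 0 \left(-7\right) = 0 \left(-7\right) = 0$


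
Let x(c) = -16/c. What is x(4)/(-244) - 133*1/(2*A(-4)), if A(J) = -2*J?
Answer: -8097/976 ≈ -8.2961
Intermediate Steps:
x(4)/(-244) - 133*1/(2*A(-4)) = -16/4/(-244) - 133/(-2*(-4)*2) = -16*1/4*(-1/244) - 133/(8*2) = -4*(-1/244) - 133/16 = 1/61 - 133*1/16 = 1/61 - 133/16 = -8097/976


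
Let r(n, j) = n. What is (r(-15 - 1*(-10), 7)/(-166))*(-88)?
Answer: -220/83 ≈ -2.6506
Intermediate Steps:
(r(-15 - 1*(-10), 7)/(-166))*(-88) = ((-15 - 1*(-10))/(-166))*(-88) = ((-15 + 10)*(-1/166))*(-88) = -5*(-1/166)*(-88) = (5/166)*(-88) = -220/83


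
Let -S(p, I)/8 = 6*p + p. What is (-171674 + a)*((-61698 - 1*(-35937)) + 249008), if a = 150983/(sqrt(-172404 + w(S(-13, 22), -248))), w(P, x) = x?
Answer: -38325705478 - 33706501801*I*sqrt(43163)/86326 ≈ -3.8326e+10 - 8.112e+7*I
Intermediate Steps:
S(p, I) = -56*p (S(p, I) = -8*(6*p + p) = -56*p)
a = -150983*I*sqrt(43163)/86326 (a = 150983/(sqrt(-172404 - 248)) = 150983/(sqrt(-172652)) = 150983/((2*I*sqrt(43163))) = 150983*(-I*sqrt(43163)/86326) = -150983*I*sqrt(43163)/86326 ≈ -363.36*I)
(-171674 + a)*((-61698 - 1*(-35937)) + 249008) = (-171674 - 150983*I*sqrt(43163)/86326)*((-61698 - 1*(-35937)) + 249008) = (-171674 - 150983*I*sqrt(43163)/86326)*((-61698 + 35937) + 249008) = (-171674 - 150983*I*sqrt(43163)/86326)*(-25761 + 249008) = (-171674 - 150983*I*sqrt(43163)/86326)*223247 = -38325705478 - 33706501801*I*sqrt(43163)/86326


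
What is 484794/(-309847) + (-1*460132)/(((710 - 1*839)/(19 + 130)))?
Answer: 21242944912370/39970263 ≈ 5.3147e+5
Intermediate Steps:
484794/(-309847) + (-1*460132)/(((710 - 1*839)/(19 + 130))) = 484794*(-1/309847) - 460132*149/(710 - 839) = -484794/309847 - 460132/((1/149)*(-129)) = -484794/309847 - 460132/(-129/149) = -484794/309847 - 460132*(-149/129) = -484794/309847 + 68559668/129 = 21242944912370/39970263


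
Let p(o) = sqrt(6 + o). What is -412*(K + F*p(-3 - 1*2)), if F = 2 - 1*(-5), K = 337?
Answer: -141728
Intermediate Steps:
F = 7 (F = 2 + 5 = 7)
-412*(K + F*p(-3 - 1*2)) = -412*(337 + 7*sqrt(6 + (-3 - 1*2))) = -412*(337 + 7*sqrt(6 + (-3 - 2))) = -412*(337 + 7*sqrt(6 - 5)) = -412*(337 + 7*sqrt(1)) = -412*(337 + 7*1) = -412*(337 + 7) = -412*344 = -141728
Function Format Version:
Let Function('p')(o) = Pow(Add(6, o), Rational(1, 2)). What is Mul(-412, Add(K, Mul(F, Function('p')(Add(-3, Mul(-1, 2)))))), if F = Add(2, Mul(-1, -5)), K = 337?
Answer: -141728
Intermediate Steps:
F = 7 (F = Add(2, 5) = 7)
Mul(-412, Add(K, Mul(F, Function('p')(Add(-3, Mul(-1, 2)))))) = Mul(-412, Add(337, Mul(7, Pow(Add(6, Add(-3, Mul(-1, 2))), Rational(1, 2))))) = Mul(-412, Add(337, Mul(7, Pow(Add(6, Add(-3, -2)), Rational(1, 2))))) = Mul(-412, Add(337, Mul(7, Pow(Add(6, -5), Rational(1, 2))))) = Mul(-412, Add(337, Mul(7, Pow(1, Rational(1, 2))))) = Mul(-412, Add(337, Mul(7, 1))) = Mul(-412, Add(337, 7)) = Mul(-412, 344) = -141728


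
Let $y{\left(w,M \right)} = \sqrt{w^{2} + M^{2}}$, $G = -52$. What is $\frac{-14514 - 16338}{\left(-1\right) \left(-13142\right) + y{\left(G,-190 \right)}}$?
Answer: $- \frac{50682123}{21584170} + \frac{7713 \sqrt{9701}}{21584170} \approx -2.3129$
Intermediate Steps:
$y{\left(w,M \right)} = \sqrt{M^{2} + w^{2}}$
$\frac{-14514 - 16338}{\left(-1\right) \left(-13142\right) + y{\left(G,-190 \right)}} = \frac{-14514 - 16338}{\left(-1\right) \left(-13142\right) + \sqrt{\left(-190\right)^{2} + \left(-52\right)^{2}}} = - \frac{30852}{13142 + \sqrt{36100 + 2704}} = - \frac{30852}{13142 + \sqrt{38804}} = - \frac{30852}{13142 + 2 \sqrt{9701}}$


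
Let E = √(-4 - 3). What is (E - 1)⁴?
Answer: (1 - I*√7)⁴ ≈ 8.0 + 63.498*I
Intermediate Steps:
E = I*√7 (E = √(-7) = I*√7 ≈ 2.6458*I)
(E - 1)⁴ = (I*√7 - 1)⁴ = (-1 + I*√7)⁴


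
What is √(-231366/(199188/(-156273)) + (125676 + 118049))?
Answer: 7*√1062729385234/11066 ≈ 652.11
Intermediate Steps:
√(-231366/(199188/(-156273)) + (125676 + 118049)) = √(-231366/(199188*(-1/156273)) + 243725) = √(-231366/(-66396/52091) + 243725) = √(-231366*(-52091/66396) + 243725) = √(2008681051/11066 + 243725) = √(4705741901/11066) = 7*√1062729385234/11066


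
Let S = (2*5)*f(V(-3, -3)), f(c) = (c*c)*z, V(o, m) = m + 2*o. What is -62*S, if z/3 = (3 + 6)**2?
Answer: -12203460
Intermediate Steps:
z = 243 (z = 3*(3 + 6)**2 = 3*9**2 = 3*81 = 243)
f(c) = 243*c**2 (f(c) = (c*c)*243 = c**2*243 = 243*c**2)
S = 196830 (S = (2*5)*(243*(-3 + 2*(-3))**2) = 10*(243*(-3 - 6)**2) = 10*(243*(-9)**2) = 10*(243*81) = 10*19683 = 196830)
-62*S = -62*196830 = -12203460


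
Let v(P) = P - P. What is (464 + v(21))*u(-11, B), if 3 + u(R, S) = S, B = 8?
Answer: 2320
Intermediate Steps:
v(P) = 0
u(R, S) = -3 + S
(464 + v(21))*u(-11, B) = (464 + 0)*(-3 + 8) = 464*5 = 2320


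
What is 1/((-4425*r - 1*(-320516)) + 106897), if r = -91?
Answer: 1/830088 ≈ 1.2047e-6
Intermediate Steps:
1/((-4425*r - 1*(-320516)) + 106897) = 1/((-4425*(-91) - 1*(-320516)) + 106897) = 1/((402675 + 320516) + 106897) = 1/(723191 + 106897) = 1/830088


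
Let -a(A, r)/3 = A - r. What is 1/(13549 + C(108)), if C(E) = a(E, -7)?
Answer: 1/13204 ≈ 7.5735e-5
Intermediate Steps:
a(A, r) = -3*A + 3*r (a(A, r) = -3*(A - r) = -3*A + 3*r)
C(E) = -21 - 3*E (C(E) = -3*E + 3*(-7) = -3*E - 21 = -21 - 3*E)
1/(13549 + C(108)) = 1/(13549 + (-21 - 3*108)) = 1/(13549 + (-21 - 324)) = 1/(13549 - 345) = 1/13204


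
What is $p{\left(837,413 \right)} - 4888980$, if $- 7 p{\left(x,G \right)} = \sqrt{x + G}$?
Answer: $-4888980 - \frac{25 \sqrt{2}}{7} \approx -4.889 \cdot 10^{6}$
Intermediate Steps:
$p{\left(x,G \right)} = - \frac{\sqrt{G + x}}{7}$ ($p{\left(x,G \right)} = - \frac{\sqrt{x + G}}{7} = - \frac{\sqrt{G + x}}{7}$)
$p{\left(837,413 \right)} - 4888980 = - \frac{\sqrt{413 + 837}}{7} - 4888980 = - \frac{\sqrt{1250}}{7} - 4888980 = - \frac{25 \sqrt{2}}{7} - 4888980 = -4888980 - \frac{25 \sqrt{2}}{7}$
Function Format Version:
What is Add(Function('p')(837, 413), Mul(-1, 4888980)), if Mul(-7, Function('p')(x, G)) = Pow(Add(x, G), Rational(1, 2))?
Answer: Add(-4888980, Mul(Rational(-25, 7), Pow(2, Rational(1, 2)))) ≈ -4.8890e+6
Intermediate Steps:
Function('p')(x, G) = Mul(Rational(-1, 7), Pow(Add(G, x), Rational(1, 2))) (Function('p')(x, G) = Mul(Rational(-1, 7), Pow(Add(x, G), Rational(1, 2))) = Mul(Rational(-1, 7), Pow(Add(G, x), Rational(1, 2))))
Add(Function('p')(837, 413), Mul(-1, 4888980)) = Add(Mul(Rational(-1, 7), Pow(Add(413, 837), Rational(1, 2))), Mul(-1, 4888980)) = Add(Mul(Rational(-1, 7), Pow(1250, Rational(1, 2))), -4888980) = Add(Mul(Rational(-1, 7), Mul(25, Pow(2, Rational(1, 2)))), -4888980) = Add(Mul(Rational(-25, 7), Pow(2, Rational(1, 2))), -4888980) = Add(-4888980, Mul(Rational(-25, 7), Pow(2, Rational(1, 2))))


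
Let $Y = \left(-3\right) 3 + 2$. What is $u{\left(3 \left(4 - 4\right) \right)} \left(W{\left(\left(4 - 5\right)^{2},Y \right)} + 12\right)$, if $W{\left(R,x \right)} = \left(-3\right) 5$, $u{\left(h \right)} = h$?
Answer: $0$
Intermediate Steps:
$Y = -7$ ($Y = -9 + 2 = -7$)
$W{\left(R,x \right)} = -15$
$u{\left(3 \left(4 - 4\right) \right)} \left(W{\left(\left(4 - 5\right)^{2},Y \right)} + 12\right) = 3 \left(4 - 4\right) \left(-15 + 12\right) = 3 \cdot 0 \left(-3\right) = 0 \left(-3\right) = 0$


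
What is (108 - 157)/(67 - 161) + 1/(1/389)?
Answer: 36615/94 ≈ 389.52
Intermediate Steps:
(108 - 157)/(67 - 161) + 1/(1/389) = -49/(-94) + 1/(1/389) = -49*(-1/94) + 389 = 49/94 + 389 = 36615/94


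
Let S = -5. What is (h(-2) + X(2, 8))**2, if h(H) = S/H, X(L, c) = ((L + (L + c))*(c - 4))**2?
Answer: 21279769/4 ≈ 5.3199e+6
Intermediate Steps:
X(L, c) = (-4 + c)**2*(c + 2*L)**2 (X(L, c) = ((c + 2*L)*(-4 + c))**2 = ((-4 + c)*(c + 2*L))**2 = (-4 + c)**2*(c + 2*L)**2)
h(H) = -5/H
(h(-2) + X(2, 8))**2 = (-5/(-2) + (-4 + 8)**2*(8 + 2*2)**2)**2 = (-5*(-1/2) + 4**2*(8 + 4)**2)**2 = (5/2 + 16*12**2)**2 = (5/2 + 16*144)**2 = (5/2 + 2304)**2 = (4613/2)**2 = 21279769/4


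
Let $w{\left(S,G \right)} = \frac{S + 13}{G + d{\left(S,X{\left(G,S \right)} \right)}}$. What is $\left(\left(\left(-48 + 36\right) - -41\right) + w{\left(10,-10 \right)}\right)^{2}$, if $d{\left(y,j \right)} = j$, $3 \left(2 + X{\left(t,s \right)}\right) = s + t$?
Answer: $\frac{105625}{144} \approx 733.51$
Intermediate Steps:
$X{\left(t,s \right)} = -2 + \frac{s}{3} + \frac{t}{3}$ ($X{\left(t,s \right)} = -2 + \frac{s + t}{3} = -2 + \left(\frac{s}{3} + \frac{t}{3}\right) = -2 + \frac{s}{3} + \frac{t}{3}$)
$w{\left(S,G \right)} = \frac{13 + S}{-2 + \frac{S}{3} + \frac{4 G}{3}}$ ($w{\left(S,G \right)} = \frac{S + 13}{G + \left(-2 + \frac{S}{3} + \frac{G}{3}\right)} = \frac{13 + S}{G + \left(-2 + \frac{G}{3} + \frac{S}{3}\right)} = \frac{13 + S}{-2 + \frac{S}{3} + \frac{4 G}{3}}$)
$\left(\left(\left(-48 + 36\right) - -41\right) + w{\left(10,-10 \right)}\right)^{2} = \left(\left(\left(-48 + 36\right) - -41\right) + \frac{3 \left(13 + 10\right)}{-6 + 10 + 4 \left(-10\right)}\right)^{2} = \left(\left(-12 + 41\right) + 3 \frac{1}{-6 + 10 - 40} \cdot 23\right)^{2} = \left(29 + 3 \frac{1}{-36} \cdot 23\right)^{2} = \left(29 + 3 \left(- \frac{1}{36}\right) 23\right)^{2} = \left(29 - \frac{23}{12}\right)^{2} = \left(\frac{325}{12}\right)^{2} = \frac{105625}{144}$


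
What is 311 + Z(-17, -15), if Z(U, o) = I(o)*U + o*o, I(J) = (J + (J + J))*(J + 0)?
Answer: -10939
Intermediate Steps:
I(J) = 3*J**2 (I(J) = (J + 2*J)*J = (3*J)*J = 3*J**2)
Z(U, o) = o**2 + 3*U*o**2 (Z(U, o) = (3*o**2)*U + o*o = 3*U*o**2 + o**2 = o**2 + 3*U*o**2)
311 + Z(-17, -15) = 311 + (-15)**2*(1 + 3*(-17)) = 311 + 225*(1 - 51) = 311 + 225*(-50) = 311 - 11250 = -10939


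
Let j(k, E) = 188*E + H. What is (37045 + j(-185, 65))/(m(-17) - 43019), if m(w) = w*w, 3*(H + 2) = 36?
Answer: -9855/8546 ≈ -1.1532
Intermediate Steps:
H = 10 (H = -2 + (1/3)*36 = -2 + 12 = 10)
m(w) = w**2
j(k, E) = 10 + 188*E (j(k, E) = 188*E + 10 = 10 + 188*E)
(37045 + j(-185, 65))/(m(-17) - 43019) = (37045 + (10 + 188*65))/((-17)**2 - 43019) = (37045 + (10 + 12220))/(289 - 43019) = (37045 + 12230)/(-42730) = 49275*(-1/42730) = -9855/8546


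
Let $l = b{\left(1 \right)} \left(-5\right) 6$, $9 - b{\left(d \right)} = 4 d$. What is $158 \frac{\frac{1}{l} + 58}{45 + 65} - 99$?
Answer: $- \frac{129529}{8250} \approx -15.7$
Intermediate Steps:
$b{\left(d \right)} = 9 - 4 d$
$l = -150$ ($l = \left(9 - 4\right) \left(-5\right) 6 = 5 \left(-5\right) 6 = \left(-25\right) 6 = -150$)
$158 \frac{\frac{1}{l} + 58}{45 + 65} - 99 = 158 \frac{\frac{1}{-150} + 58}{45 + 65} - 99 = 158 \frac{- \frac{1}{150} + 58}{110} - 99 = 158 \cdot \frac{8699}{150} \cdot \frac{1}{110} - 99 = 158 \cdot \frac{8699}{16500} - 99 = \frac{687221}{8250} - 99 = - \frac{129529}{8250}$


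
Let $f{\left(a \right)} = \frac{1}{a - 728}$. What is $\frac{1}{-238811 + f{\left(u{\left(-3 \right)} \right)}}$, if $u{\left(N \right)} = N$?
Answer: $- \frac{731}{174570842} \approx -4.1874 \cdot 10^{-6}$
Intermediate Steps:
$f{\left(a \right)} = \frac{1}{-728 + a}$
$\frac{1}{-238811 + f{\left(u{\left(-3 \right)} \right)}} = \frac{1}{-238811 + \frac{1}{-728 - 3}} = \frac{1}{-238811 + \frac{1}{-731}} = \frac{1}{-238811 - \frac{1}{731}} = \frac{1}{- \frac{174570842}{731}} = - \frac{731}{174570842}$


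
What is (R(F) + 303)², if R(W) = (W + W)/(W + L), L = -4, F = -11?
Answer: 20857489/225 ≈ 92700.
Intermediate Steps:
R(W) = 2*W/(-4 + W) (R(W) = (W + W)/(W - 4) = (2*W)/(-4 + W) = 2*W/(-4 + W))
(R(F) + 303)² = (2*(-11)/(-4 - 11) + 303)² = (2*(-11)/(-15) + 303)² = (2*(-11)*(-1/15) + 303)² = (22/15 + 303)² = (4567/15)² = 20857489/225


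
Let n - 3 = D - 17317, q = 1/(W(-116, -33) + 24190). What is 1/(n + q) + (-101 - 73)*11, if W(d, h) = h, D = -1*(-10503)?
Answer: -314916810121/164533326 ≈ -1914.0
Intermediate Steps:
D = 10503
q = 1/24157 (q = 1/(-33 + 24190) = 1/24157 ≈ 4.1396e-5)
n = -6811 (n = 3 + (10503 - 17317) = 3 - 6814 = -6811)
1/(n + q) + (-101 - 73)*11 = 1/(-6811 + 1/24157) + (-101 - 73)*11 = 1/(-164533326/24157) - 174*11 = -24157/164533326 - 1914 = -314916810121/164533326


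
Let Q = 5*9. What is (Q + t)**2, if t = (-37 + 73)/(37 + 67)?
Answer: 1390041/676 ≈ 2056.3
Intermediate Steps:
Q = 45
t = 9/26 (t = 36/104 = 36*(1/104) = 9/26 ≈ 0.34615)
(Q + t)**2 = (45 + 9/26)**2 = (1179/26)**2 = 1390041/676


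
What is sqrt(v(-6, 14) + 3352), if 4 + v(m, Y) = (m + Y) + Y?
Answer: sqrt(3370) ≈ 58.052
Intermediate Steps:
v(m, Y) = -4 + m + 2*Y (v(m, Y) = -4 + ((m + Y) + Y) = -4 + ((Y + m) + Y) = -4 + (m + 2*Y) = -4 + m + 2*Y)
sqrt(v(-6, 14) + 3352) = sqrt((-4 - 6 + 2*14) + 3352) = sqrt((-4 - 6 + 28) + 3352) = sqrt(18 + 3352) = sqrt(3370)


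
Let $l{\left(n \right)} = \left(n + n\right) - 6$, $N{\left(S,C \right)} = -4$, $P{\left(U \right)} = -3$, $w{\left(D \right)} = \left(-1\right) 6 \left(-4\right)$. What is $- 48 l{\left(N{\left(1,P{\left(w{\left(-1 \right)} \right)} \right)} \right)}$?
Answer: $672$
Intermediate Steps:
$w{\left(D \right)} = 24$ ($w{\left(D \right)} = \left(-6\right) \left(-4\right) = 24$)
$l{\left(n \right)} = -6 + 2 n$ ($l{\left(n \right)} = 2 n - 6 = -6 + 2 n$)
$- 48 l{\left(N{\left(1,P{\left(w{\left(-1 \right)} \right)} \right)} \right)} = - 48 \left(-6 + 2 \left(-4\right)\right) = - 48 \left(-6 - 8\right) = \left(-48\right) \left(-14\right) = 672$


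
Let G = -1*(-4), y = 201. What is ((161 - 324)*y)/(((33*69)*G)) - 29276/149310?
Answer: -286582741/75550860 ≈ -3.7932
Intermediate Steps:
G = 4
((161 - 324)*y)/(((33*69)*G)) - 29276/149310 = ((161 - 324)*201)/(((33*69)*4)) - 29276/149310 = (-163*201)/((2277*4)) - 29276*1/149310 = -32763/9108 - 14638/74655 = -32763*1/9108 - 14638/74655 = -10921/3036 - 14638/74655 = -286582741/75550860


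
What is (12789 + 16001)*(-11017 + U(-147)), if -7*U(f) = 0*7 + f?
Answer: -316574840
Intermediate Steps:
U(f) = -f/7 (U(f) = -(0*7 + f)/7 = -(0 + f)/7 = -f/7)
(12789 + 16001)*(-11017 + U(-147)) = (12789 + 16001)*(-11017 - ⅐*(-147)) = 28790*(-11017 + 21) = 28790*(-10996) = -316574840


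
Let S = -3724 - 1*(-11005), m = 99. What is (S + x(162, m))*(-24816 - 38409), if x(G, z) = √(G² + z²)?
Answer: -460341225 - 569025*√445 ≈ -4.7234e+8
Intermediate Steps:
S = 7281 (S = -3724 + 11005 = 7281)
(S + x(162, m))*(-24816 - 38409) = (7281 + √(162² + 99²))*(-24816 - 38409) = (7281 + √(26244 + 9801))*(-63225) = (7281 + √36045)*(-63225) = (7281 + 9*√445)*(-63225) = -460341225 - 569025*√445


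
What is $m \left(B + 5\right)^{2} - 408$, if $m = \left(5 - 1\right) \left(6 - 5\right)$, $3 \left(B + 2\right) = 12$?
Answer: $-212$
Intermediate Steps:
$B = 2$ ($B = -2 + \frac{1}{3} \cdot 12 = -2 + 4 = 2$)
$m = 4$ ($m = 4 \left(6 - 5\right) = 4 \cdot 1 = 4$)
$m \left(B + 5\right)^{2} - 408 = 4 \left(2 + 5\right)^{2} - 408 = 4 \cdot 7^{2} - 408 = 4 \cdot 49 - 408 = 196 - 408 = -212$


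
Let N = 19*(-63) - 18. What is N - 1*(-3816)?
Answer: 2601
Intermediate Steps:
N = -1215 (N = -1197 - 18 = -1215)
N - 1*(-3816) = -1215 - 1*(-3816) = -1215 + 3816 = 2601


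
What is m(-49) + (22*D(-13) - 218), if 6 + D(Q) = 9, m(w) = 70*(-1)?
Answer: -222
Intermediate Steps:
m(w) = -70
D(Q) = 3 (D(Q) = -6 + 9 = 3)
m(-49) + (22*D(-13) - 218) = -70 + (22*3 - 218) = -70 + (66 - 218) = -70 - 152 = -222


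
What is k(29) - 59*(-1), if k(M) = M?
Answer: 88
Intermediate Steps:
k(29) - 59*(-1) = 29 - 59*(-1) = 29 + 59 = 88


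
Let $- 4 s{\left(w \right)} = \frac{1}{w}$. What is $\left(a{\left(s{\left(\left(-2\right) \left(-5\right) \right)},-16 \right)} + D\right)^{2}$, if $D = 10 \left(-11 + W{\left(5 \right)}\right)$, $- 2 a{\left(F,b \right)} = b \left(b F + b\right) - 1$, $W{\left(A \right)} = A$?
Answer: $\frac{3396649}{100} \approx 33967.0$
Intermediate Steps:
$s{\left(w \right)} = - \frac{1}{4 w}$
$a{\left(F,b \right)} = \frac{1}{2} - \frac{b \left(b + F b\right)}{2}$ ($a{\left(F,b \right)} = - \frac{b \left(b F + b\right) - 1}{2} = - \frac{b \left(F b + b\right) - 1}{2} = - \frac{b \left(b + F b\right) - 1}{2} = - \frac{-1 + b \left(b + F b\right)}{2} = \frac{1}{2} - \frac{b \left(b + F b\right)}{2}$)
$D = -60$ ($D = 10 \left(-11 + 5\right) = 10 \left(-6\right) = -60$)
$\left(a{\left(s{\left(\left(-2\right) \left(-5\right) \right)},-16 \right)} + D\right)^{2} = \left(\left(\frac{1}{2} - \frac{\left(-16\right)^{2}}{2} - \frac{- \frac{1}{4 \left(\left(-2\right) \left(-5\right)\right)} \left(-16\right)^{2}}{2}\right) - 60\right)^{2} = \left(\left(\frac{1}{2} - 128 - \frac{1}{2} \left(- \frac{1}{4 \cdot 10}\right) 256\right) - 60\right)^{2} = \left(\left(\frac{1}{2} - 128 - \frac{1}{2} \left(\left(- \frac{1}{4}\right) \frac{1}{10}\right) 256\right) - 60\right)^{2} = \left(\left(\frac{1}{2} - 128 - \left(- \frac{1}{80}\right) 256\right) - 60\right)^{2} = \left(\left(\frac{1}{2} - 128 + \frac{16}{5}\right) - 60\right)^{2} = \left(- \frac{1243}{10} - 60\right)^{2} = \left(- \frac{1843}{10}\right)^{2} = \frac{3396649}{100}$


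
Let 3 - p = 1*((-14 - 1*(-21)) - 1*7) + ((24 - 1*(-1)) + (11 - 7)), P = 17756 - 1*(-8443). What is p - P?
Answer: -26225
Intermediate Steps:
P = 26199 (P = 17756 + 8443 = 26199)
p = -26 (p = 3 - (1*((-14 - 1*(-21)) - 1*7) + ((24 - 1*(-1)) + (11 - 7))) = 3 - (1*((-14 + 21) - 7) + ((24 + 1) + 4)) = 3 - (1*(7 - 7) + (25 + 4)) = 3 - (1*0 + 29) = 3 - (0 + 29) = 3 - 1*29 = 3 - 29 = -26)
p - P = -26 - 1*26199 = -26 - 26199 = -26225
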